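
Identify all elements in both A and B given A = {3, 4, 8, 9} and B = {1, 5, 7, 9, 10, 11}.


A = {3, 4, 8, 9}
B = {1, 5, 7, 9, 10, 11}
Region: in both A and B
Elements: {9}

Elements in both A and B: {9}


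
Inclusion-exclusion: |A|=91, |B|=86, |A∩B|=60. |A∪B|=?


|A ∪ B| = |A| + |B| - |A ∩ B|
= 91 + 86 - 60
= 117

|A ∪ B| = 117


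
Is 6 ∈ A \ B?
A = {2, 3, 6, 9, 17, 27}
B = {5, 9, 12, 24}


A = {2, 3, 6, 9, 17, 27}, B = {5, 9, 12, 24}
A \ B = elements in A but not in B
A \ B = {2, 3, 6, 17, 27}
Checking if 6 ∈ A \ B
6 is in A \ B → True

6 ∈ A \ B


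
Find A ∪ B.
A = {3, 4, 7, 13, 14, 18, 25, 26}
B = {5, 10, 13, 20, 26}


A ∪ B = all elements in A or B (or both)
A = {3, 4, 7, 13, 14, 18, 25, 26}
B = {5, 10, 13, 20, 26}
A ∪ B = {3, 4, 5, 7, 10, 13, 14, 18, 20, 25, 26}

A ∪ B = {3, 4, 5, 7, 10, 13, 14, 18, 20, 25, 26}


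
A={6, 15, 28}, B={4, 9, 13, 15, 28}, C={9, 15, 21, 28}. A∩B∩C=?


A ∩ B = {15, 28}
(A ∩ B) ∩ C = {15, 28}

A ∩ B ∩ C = {15, 28}


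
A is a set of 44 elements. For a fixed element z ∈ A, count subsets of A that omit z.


Subsets of A avoiding z are subsets of A \ {z}, which has 43 elements.
Count = 2^(n-1) = 2^43
= 8796093022208

Number of subsets avoiding z = 8796093022208


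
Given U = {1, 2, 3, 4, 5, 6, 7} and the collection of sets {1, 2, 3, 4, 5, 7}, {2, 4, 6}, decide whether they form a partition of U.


A partition requires: (1) non-empty parts, (2) pairwise disjoint, (3) union = U
Parts: {1, 2, 3, 4, 5, 7}, {2, 4, 6}
Union of parts: {1, 2, 3, 4, 5, 6, 7}
U = {1, 2, 3, 4, 5, 6, 7}
All non-empty? True
Pairwise disjoint? False
Covers U? True

No, not a valid partition


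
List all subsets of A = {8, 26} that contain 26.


A subset of A contains 26 iff the remaining 1 elements form any subset of A \ {26}.
Count: 2^(n-1) = 2^1 = 2
Subsets containing 26: {26}, {8, 26}

Subsets containing 26 (2 total): {26}, {8, 26}


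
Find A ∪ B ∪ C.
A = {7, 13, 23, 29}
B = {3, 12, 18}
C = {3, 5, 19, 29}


A ∪ B = {3, 7, 12, 13, 18, 23, 29}
(A ∪ B) ∪ C = {3, 5, 7, 12, 13, 18, 19, 23, 29}

A ∪ B ∪ C = {3, 5, 7, 12, 13, 18, 19, 23, 29}


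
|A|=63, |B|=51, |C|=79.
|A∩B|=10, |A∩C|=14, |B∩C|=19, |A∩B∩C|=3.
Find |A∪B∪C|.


|A∪B∪C| = |A|+|B|+|C| - |A∩B|-|A∩C|-|B∩C| + |A∩B∩C|
= 63+51+79 - 10-14-19 + 3
= 193 - 43 + 3
= 153

|A ∪ B ∪ C| = 153


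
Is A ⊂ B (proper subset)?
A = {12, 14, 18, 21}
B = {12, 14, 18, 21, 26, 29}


A ⊂ B requires: A ⊆ B AND A ≠ B.
A ⊆ B? Yes
A = B? No
A ⊂ B: Yes (A is a proper subset of B)

Yes, A ⊂ B


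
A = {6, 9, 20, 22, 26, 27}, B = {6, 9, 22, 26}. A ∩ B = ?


A ∩ B = elements in both A and B
A = {6, 9, 20, 22, 26, 27}
B = {6, 9, 22, 26}
A ∩ B = {6, 9, 22, 26}

A ∩ B = {6, 9, 22, 26}


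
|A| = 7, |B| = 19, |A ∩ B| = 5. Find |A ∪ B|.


|A ∪ B| = |A| + |B| - |A ∩ B|
= 7 + 19 - 5
= 21

|A ∪ B| = 21


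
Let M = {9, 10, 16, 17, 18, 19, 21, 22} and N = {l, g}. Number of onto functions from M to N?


n = |M| = 8, k = |N| = 2. Surjections via inclusion-exclusion:
S(n,k) = Σ(-1)^i × C(k,i) × (k-i)^n, i=0 to k
i=0: (-1)^0×C(2,0)×2^8 = 256
i=1: (-1)^1×C(2,1)×1^8 = -2
i=2: (-1)^2×C(2,2)×0^8 = 0
Total = 254

Number of surjections = 254


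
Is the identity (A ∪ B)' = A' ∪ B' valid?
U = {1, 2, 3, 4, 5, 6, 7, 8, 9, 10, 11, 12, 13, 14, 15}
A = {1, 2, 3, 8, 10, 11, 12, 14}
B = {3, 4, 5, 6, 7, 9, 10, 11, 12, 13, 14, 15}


LHS: A ∪ B = {1, 2, 3, 4, 5, 6, 7, 8, 9, 10, 11, 12, 13, 14, 15}
(A ∪ B)' = U \ (A ∪ B) = ∅
A' = {4, 5, 6, 7, 9, 13, 15}, B' = {1, 2, 8}
Claimed RHS: A' ∪ B' = {1, 2, 4, 5, 6, 7, 8, 9, 13, 15}
Identity is INVALID: LHS = ∅ but the RHS claimed here equals {1, 2, 4, 5, 6, 7, 8, 9, 13, 15}. The correct form is (A ∪ B)' = A' ∩ B'.

Identity is invalid: (A ∪ B)' = ∅ but A' ∪ B' = {1, 2, 4, 5, 6, 7, 8, 9, 13, 15}. The correct De Morgan law is (A ∪ B)' = A' ∩ B'.


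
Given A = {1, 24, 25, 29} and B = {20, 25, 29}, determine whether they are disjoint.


Disjoint means A ∩ B = ∅.
A ∩ B = {25, 29}
A ∩ B ≠ ∅, so A and B are NOT disjoint.

No, A and B are not disjoint (A ∩ B = {25, 29})


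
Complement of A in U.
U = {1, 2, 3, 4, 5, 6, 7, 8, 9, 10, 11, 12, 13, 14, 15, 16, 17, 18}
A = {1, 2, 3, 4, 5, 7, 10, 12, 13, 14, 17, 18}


Aᶜ = U \ A = elements in U but not in A
U = {1, 2, 3, 4, 5, 6, 7, 8, 9, 10, 11, 12, 13, 14, 15, 16, 17, 18}
A = {1, 2, 3, 4, 5, 7, 10, 12, 13, 14, 17, 18}
Aᶜ = {6, 8, 9, 11, 15, 16}

Aᶜ = {6, 8, 9, 11, 15, 16}


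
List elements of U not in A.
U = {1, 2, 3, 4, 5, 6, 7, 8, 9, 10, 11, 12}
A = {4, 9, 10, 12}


Aᶜ = U \ A = elements in U but not in A
U = {1, 2, 3, 4, 5, 6, 7, 8, 9, 10, 11, 12}
A = {4, 9, 10, 12}
Aᶜ = {1, 2, 3, 5, 6, 7, 8, 11}

Aᶜ = {1, 2, 3, 5, 6, 7, 8, 11}


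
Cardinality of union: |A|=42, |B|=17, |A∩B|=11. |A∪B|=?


|A ∪ B| = |A| + |B| - |A ∩ B|
= 42 + 17 - 11
= 48

|A ∪ B| = 48


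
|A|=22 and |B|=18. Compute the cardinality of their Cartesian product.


|A × B| = |A| × |B|
= 22 × 18
= 396

|A × B| = 396


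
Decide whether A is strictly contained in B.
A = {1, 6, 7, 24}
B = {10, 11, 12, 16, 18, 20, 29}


A ⊂ B requires: A ⊆ B AND A ≠ B.
A ⊆ B? No
A ⊄ B, so A is not a proper subset.

No, A is not a proper subset of B


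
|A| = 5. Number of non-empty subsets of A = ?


Total subsets = 2^n = 2^5 = 32
Non-empty subsets exclude the empty set: 2^n - 1
= 32 - 1
= 31

Number of non-empty subsets = 31


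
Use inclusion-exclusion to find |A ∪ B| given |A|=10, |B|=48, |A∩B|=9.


|A ∪ B| = |A| + |B| - |A ∩ B|
= 10 + 48 - 9
= 49

|A ∪ B| = 49


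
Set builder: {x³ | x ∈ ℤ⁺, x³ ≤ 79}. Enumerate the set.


Checking each candidate:
Condition: positive perfect cubes ≤ 79
Result = {1, 8, 27, 64}

{1, 8, 27, 64}


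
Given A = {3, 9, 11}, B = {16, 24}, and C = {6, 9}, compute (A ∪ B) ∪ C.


A ∪ B = {3, 9, 11, 16, 24}
(A ∪ B) ∪ C = {3, 6, 9, 11, 16, 24}

A ∪ B ∪ C = {3, 6, 9, 11, 16, 24}


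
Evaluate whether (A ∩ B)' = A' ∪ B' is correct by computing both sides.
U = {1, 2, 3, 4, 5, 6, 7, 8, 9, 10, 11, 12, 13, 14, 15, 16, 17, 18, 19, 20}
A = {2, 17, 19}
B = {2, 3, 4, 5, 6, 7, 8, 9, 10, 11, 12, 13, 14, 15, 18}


LHS: A ∩ B = {2}
(A ∩ B)' = U \ (A ∩ B) = {1, 3, 4, 5, 6, 7, 8, 9, 10, 11, 12, 13, 14, 15, 16, 17, 18, 19, 20}
A' = {1, 3, 4, 5, 6, 7, 8, 9, 10, 11, 12, 13, 14, 15, 16, 18, 20}, B' = {1, 16, 17, 19, 20}
Claimed RHS: A' ∪ B' = {1, 3, 4, 5, 6, 7, 8, 9, 10, 11, 12, 13, 14, 15, 16, 17, 18, 19, 20}
Identity is VALID: LHS = RHS = {1, 3, 4, 5, 6, 7, 8, 9, 10, 11, 12, 13, 14, 15, 16, 17, 18, 19, 20} ✓

Identity is valid. (A ∩ B)' = A' ∪ B' = {1, 3, 4, 5, 6, 7, 8, 9, 10, 11, 12, 13, 14, 15, 16, 17, 18, 19, 20}


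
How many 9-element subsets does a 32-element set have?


C(n,k) = n! / (k!(n-k)!)
C(32,9) = 32! / (9!23!)
= 28048800

C(32,9) = 28048800


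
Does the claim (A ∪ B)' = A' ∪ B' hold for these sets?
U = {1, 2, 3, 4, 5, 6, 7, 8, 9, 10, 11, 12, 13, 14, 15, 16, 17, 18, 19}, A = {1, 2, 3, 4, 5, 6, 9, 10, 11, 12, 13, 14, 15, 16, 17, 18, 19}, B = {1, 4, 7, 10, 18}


LHS: A ∪ B = {1, 2, 3, 4, 5, 6, 7, 9, 10, 11, 12, 13, 14, 15, 16, 17, 18, 19}
(A ∪ B)' = U \ (A ∪ B) = {8}
A' = {7, 8}, B' = {2, 3, 5, 6, 8, 9, 11, 12, 13, 14, 15, 16, 17, 19}
Claimed RHS: A' ∪ B' = {2, 3, 5, 6, 7, 8, 9, 11, 12, 13, 14, 15, 16, 17, 19}
Identity is INVALID: LHS = {8} but the RHS claimed here equals {2, 3, 5, 6, 7, 8, 9, 11, 12, 13, 14, 15, 16, 17, 19}. The correct form is (A ∪ B)' = A' ∩ B'.

Identity is invalid: (A ∪ B)' = {8} but A' ∪ B' = {2, 3, 5, 6, 7, 8, 9, 11, 12, 13, 14, 15, 16, 17, 19}. The correct De Morgan law is (A ∪ B)' = A' ∩ B'.


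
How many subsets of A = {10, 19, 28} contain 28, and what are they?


A subset of A contains 28 iff the remaining 2 elements form any subset of A \ {28}.
Count: 2^(n-1) = 2^2 = 4
Subsets containing 28: {28}, {10, 28}, {19, 28}, {10, 19, 28}

Subsets containing 28 (4 total): {28}, {10, 28}, {19, 28}, {10, 19, 28}


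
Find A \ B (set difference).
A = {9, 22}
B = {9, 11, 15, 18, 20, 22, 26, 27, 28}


A \ B = elements in A but not in B
A = {9, 22}
B = {9, 11, 15, 18, 20, 22, 26, 27, 28}
Remove from A any elements in B
A \ B = ∅

A \ B = ∅


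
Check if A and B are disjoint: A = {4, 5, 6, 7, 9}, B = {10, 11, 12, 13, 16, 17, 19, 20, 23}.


Disjoint means A ∩ B = ∅.
A ∩ B = ∅
A ∩ B = ∅, so A and B are disjoint.

Yes, A and B are disjoint


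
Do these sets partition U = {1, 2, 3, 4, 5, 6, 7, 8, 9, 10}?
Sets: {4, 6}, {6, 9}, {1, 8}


A partition requires: (1) non-empty parts, (2) pairwise disjoint, (3) union = U
Parts: {4, 6}, {6, 9}, {1, 8}
Union of parts: {1, 4, 6, 8, 9}
U = {1, 2, 3, 4, 5, 6, 7, 8, 9, 10}
All non-empty? True
Pairwise disjoint? False
Covers U? False

No, not a valid partition


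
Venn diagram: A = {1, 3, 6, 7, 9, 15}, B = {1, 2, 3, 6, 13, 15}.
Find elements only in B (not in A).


A = {1, 3, 6, 7, 9, 15}
B = {1, 2, 3, 6, 13, 15}
Region: only in B (not in A)
Elements: {2, 13}

Elements only in B (not in A): {2, 13}


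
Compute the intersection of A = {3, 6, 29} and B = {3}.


A ∩ B = elements in both A and B
A = {3, 6, 29}
B = {3}
A ∩ B = {3}

A ∩ B = {3}


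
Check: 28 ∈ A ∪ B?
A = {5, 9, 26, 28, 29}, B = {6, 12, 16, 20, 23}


A = {5, 9, 26, 28, 29}, B = {6, 12, 16, 20, 23}
A ∪ B = all elements in A or B
A ∪ B = {5, 6, 9, 12, 16, 20, 23, 26, 28, 29}
Checking if 28 ∈ A ∪ B
28 is in A ∪ B → True

28 ∈ A ∪ B


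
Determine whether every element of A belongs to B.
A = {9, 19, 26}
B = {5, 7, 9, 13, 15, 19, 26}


A ⊆ B means every element of A is in B.
All elements of A are in B.
So A ⊆ B.

Yes, A ⊆ B


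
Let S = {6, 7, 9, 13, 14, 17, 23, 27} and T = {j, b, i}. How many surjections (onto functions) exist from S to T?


n = |S| = 8, k = |T| = 3. Surjections via inclusion-exclusion:
S(n,k) = Σ(-1)^i × C(k,i) × (k-i)^n, i=0 to k
i=0: (-1)^0×C(3,0)×3^8 = 6561
i=1: (-1)^1×C(3,1)×2^8 = -768
i=2: (-1)^2×C(3,2)×1^8 = 3
i=3: (-1)^3×C(3,3)×0^8 = 0
Total = 5796

Number of surjections = 5796


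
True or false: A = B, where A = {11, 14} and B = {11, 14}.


Two sets are equal iff they have exactly the same elements.
A = {11, 14}
B = {11, 14}
Same elements → A = B

Yes, A = B


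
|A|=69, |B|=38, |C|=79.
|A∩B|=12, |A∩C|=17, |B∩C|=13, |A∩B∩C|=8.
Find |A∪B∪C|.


|A∪B∪C| = |A|+|B|+|C| - |A∩B|-|A∩C|-|B∩C| + |A∩B∩C|
= 69+38+79 - 12-17-13 + 8
= 186 - 42 + 8
= 152

|A ∪ B ∪ C| = 152


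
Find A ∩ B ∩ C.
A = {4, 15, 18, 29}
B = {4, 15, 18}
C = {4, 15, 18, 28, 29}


A ∩ B = {4, 15, 18}
(A ∩ B) ∩ C = {4, 15, 18}

A ∩ B ∩ C = {4, 15, 18}


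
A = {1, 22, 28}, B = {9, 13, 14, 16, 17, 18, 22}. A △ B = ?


A △ B = (A \ B) ∪ (B \ A) = elements in exactly one of A or B
A \ B = {1, 28}
B \ A = {9, 13, 14, 16, 17, 18}
A △ B = {1, 9, 13, 14, 16, 17, 18, 28}

A △ B = {1, 9, 13, 14, 16, 17, 18, 28}


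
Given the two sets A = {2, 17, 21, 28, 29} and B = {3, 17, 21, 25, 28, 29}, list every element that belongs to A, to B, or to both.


A ∪ B = all elements in A or B (or both)
A = {2, 17, 21, 28, 29}
B = {3, 17, 21, 25, 28, 29}
A ∪ B = {2, 3, 17, 21, 25, 28, 29}

A ∪ B = {2, 3, 17, 21, 25, 28, 29}


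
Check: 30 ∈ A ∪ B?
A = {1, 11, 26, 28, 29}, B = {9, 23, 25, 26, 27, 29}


A = {1, 11, 26, 28, 29}, B = {9, 23, 25, 26, 27, 29}
A ∪ B = all elements in A or B
A ∪ B = {1, 9, 11, 23, 25, 26, 27, 28, 29}
Checking if 30 ∈ A ∪ B
30 is not in A ∪ B → False

30 ∉ A ∪ B


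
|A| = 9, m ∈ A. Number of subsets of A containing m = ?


Subsets of A containing m correspond to subsets of A \ {m}, which has 8 elements.
Count = 2^(n-1) = 2^8
= 256

Number of subsets containing m = 256


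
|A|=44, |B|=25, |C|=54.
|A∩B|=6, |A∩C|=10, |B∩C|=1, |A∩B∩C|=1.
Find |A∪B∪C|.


|A∪B∪C| = |A|+|B|+|C| - |A∩B|-|A∩C|-|B∩C| + |A∩B∩C|
= 44+25+54 - 6-10-1 + 1
= 123 - 17 + 1
= 107

|A ∪ B ∪ C| = 107


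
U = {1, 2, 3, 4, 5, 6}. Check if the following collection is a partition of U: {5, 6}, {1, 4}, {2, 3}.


A partition requires: (1) non-empty parts, (2) pairwise disjoint, (3) union = U
Parts: {5, 6}, {1, 4}, {2, 3}
Union of parts: {1, 2, 3, 4, 5, 6}
U = {1, 2, 3, 4, 5, 6}
All non-empty? True
Pairwise disjoint? True
Covers U? True

Yes, valid partition


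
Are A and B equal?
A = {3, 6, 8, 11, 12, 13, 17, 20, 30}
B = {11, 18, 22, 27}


Two sets are equal iff they have exactly the same elements.
A = {3, 6, 8, 11, 12, 13, 17, 20, 30}
B = {11, 18, 22, 27}
Differences: {3, 6, 8, 12, 13, 17, 18, 20, 22, 27, 30}
A ≠ B

No, A ≠ B


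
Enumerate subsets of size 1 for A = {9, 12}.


|A| = 2, so A has C(2,1) = 2 subsets of size 1.
Enumerate by choosing 1 elements from A at a time:
{9}, {12}

1-element subsets (2 total): {9}, {12}


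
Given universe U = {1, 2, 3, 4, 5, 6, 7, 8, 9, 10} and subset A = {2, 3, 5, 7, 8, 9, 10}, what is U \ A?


Aᶜ = U \ A = elements in U but not in A
U = {1, 2, 3, 4, 5, 6, 7, 8, 9, 10}
A = {2, 3, 5, 7, 8, 9, 10}
Aᶜ = {1, 4, 6}

Aᶜ = {1, 4, 6}


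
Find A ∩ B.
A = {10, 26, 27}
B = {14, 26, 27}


A ∩ B = elements in both A and B
A = {10, 26, 27}
B = {14, 26, 27}
A ∩ B = {26, 27}

A ∩ B = {26, 27}


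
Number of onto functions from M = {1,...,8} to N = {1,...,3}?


n = |M| = 8, k = |N| = 3. Surjections via inclusion-exclusion:
S(n,k) = Σ(-1)^i × C(k,i) × (k-i)^n, i=0 to k
i=0: (-1)^0×C(3,0)×3^8 = 6561
i=1: (-1)^1×C(3,1)×2^8 = -768
i=2: (-1)^2×C(3,2)×1^8 = 3
i=3: (-1)^3×C(3,3)×0^8 = 0
Total = 5796

Number of surjections = 5796


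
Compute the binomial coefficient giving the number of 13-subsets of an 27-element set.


C(n,k) = n! / (k!(n-k)!)
C(27,13) = 27! / (13!14!)
= 20058300

C(27,13) = 20058300


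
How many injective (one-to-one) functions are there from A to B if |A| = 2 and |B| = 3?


An injection sends each of |A| = 2 inputs to a distinct output in B.
# injections = |B|·(|B|-1)·…·(|B|-|A|+1) = 3! / (3 - 2)!
= 3 × 2
= 6

Number of injections = 6


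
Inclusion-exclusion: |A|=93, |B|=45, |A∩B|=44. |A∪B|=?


|A ∪ B| = |A| + |B| - |A ∩ B|
= 93 + 45 - 44
= 94

|A ∪ B| = 94


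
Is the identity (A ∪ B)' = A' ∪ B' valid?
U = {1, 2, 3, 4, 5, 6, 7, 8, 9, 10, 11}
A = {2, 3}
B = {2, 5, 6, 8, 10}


LHS: A ∪ B = {2, 3, 5, 6, 8, 10}
(A ∪ B)' = U \ (A ∪ B) = {1, 4, 7, 9, 11}
A' = {1, 4, 5, 6, 7, 8, 9, 10, 11}, B' = {1, 3, 4, 7, 9, 11}
Claimed RHS: A' ∪ B' = {1, 3, 4, 5, 6, 7, 8, 9, 10, 11}
Identity is INVALID: LHS = {1, 4, 7, 9, 11} but the RHS claimed here equals {1, 3, 4, 5, 6, 7, 8, 9, 10, 11}. The correct form is (A ∪ B)' = A' ∩ B'.

Identity is invalid: (A ∪ B)' = {1, 4, 7, 9, 11} but A' ∪ B' = {1, 3, 4, 5, 6, 7, 8, 9, 10, 11}. The correct De Morgan law is (A ∪ B)' = A' ∩ B'.


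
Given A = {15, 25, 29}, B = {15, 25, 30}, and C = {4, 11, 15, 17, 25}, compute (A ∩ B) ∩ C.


A ∩ B = {15, 25}
(A ∩ B) ∩ C = {15, 25}

A ∩ B ∩ C = {15, 25}


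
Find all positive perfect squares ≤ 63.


Checking each candidate:
Condition: positive perfect squares ≤ 63
Result = {1, 4, 9, 16, 25, 36, 49}

{1, 4, 9, 16, 25, 36, 49}


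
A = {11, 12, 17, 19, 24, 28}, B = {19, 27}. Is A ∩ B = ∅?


Disjoint means A ∩ B = ∅.
A ∩ B = {19}
A ∩ B ≠ ∅, so A and B are NOT disjoint.

No, A and B are not disjoint (A ∩ B = {19})


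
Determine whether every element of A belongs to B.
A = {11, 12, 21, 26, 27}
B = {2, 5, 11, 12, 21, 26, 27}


A ⊆ B means every element of A is in B.
All elements of A are in B.
So A ⊆ B.

Yes, A ⊆ B


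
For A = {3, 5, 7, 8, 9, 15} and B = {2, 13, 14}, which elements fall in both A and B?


A = {3, 5, 7, 8, 9, 15}
B = {2, 13, 14}
Region: in both A and B
Elements: ∅

Elements in both A and B: ∅


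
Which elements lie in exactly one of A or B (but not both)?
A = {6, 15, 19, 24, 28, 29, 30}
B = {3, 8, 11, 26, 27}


A △ B = (A \ B) ∪ (B \ A) = elements in exactly one of A or B
A \ B = {6, 15, 19, 24, 28, 29, 30}
B \ A = {3, 8, 11, 26, 27}
A △ B = {3, 6, 8, 11, 15, 19, 24, 26, 27, 28, 29, 30}

A △ B = {3, 6, 8, 11, 15, 19, 24, 26, 27, 28, 29, 30}


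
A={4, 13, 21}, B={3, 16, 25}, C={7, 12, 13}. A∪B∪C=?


A ∪ B = {3, 4, 13, 16, 21, 25}
(A ∪ B) ∪ C = {3, 4, 7, 12, 13, 16, 21, 25}

A ∪ B ∪ C = {3, 4, 7, 12, 13, 16, 21, 25}


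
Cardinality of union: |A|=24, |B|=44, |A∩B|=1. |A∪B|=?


|A ∪ B| = |A| + |B| - |A ∩ B|
= 24 + 44 - 1
= 67

|A ∪ B| = 67


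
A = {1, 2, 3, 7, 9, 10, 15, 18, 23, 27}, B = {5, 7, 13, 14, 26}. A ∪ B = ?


A ∪ B = all elements in A or B (or both)
A = {1, 2, 3, 7, 9, 10, 15, 18, 23, 27}
B = {5, 7, 13, 14, 26}
A ∪ B = {1, 2, 3, 5, 7, 9, 10, 13, 14, 15, 18, 23, 26, 27}

A ∪ B = {1, 2, 3, 5, 7, 9, 10, 13, 14, 15, 18, 23, 26, 27}


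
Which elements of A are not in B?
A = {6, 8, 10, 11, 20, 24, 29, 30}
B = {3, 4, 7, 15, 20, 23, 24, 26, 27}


A \ B = elements in A but not in B
A = {6, 8, 10, 11, 20, 24, 29, 30}
B = {3, 4, 7, 15, 20, 23, 24, 26, 27}
Remove from A any elements in B
A \ B = {6, 8, 10, 11, 29, 30}

A \ B = {6, 8, 10, 11, 29, 30}


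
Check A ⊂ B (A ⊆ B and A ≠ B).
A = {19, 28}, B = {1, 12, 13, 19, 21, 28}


A ⊂ B requires: A ⊆ B AND A ≠ B.
A ⊆ B? Yes
A = B? No
A ⊂ B: Yes (A is a proper subset of B)

Yes, A ⊂ B


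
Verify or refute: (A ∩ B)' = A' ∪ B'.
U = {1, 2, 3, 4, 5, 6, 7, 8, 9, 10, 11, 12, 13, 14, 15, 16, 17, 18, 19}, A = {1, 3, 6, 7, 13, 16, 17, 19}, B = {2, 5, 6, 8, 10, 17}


LHS: A ∩ B = {6, 17}
(A ∩ B)' = U \ (A ∩ B) = {1, 2, 3, 4, 5, 7, 8, 9, 10, 11, 12, 13, 14, 15, 16, 18, 19}
A' = {2, 4, 5, 8, 9, 10, 11, 12, 14, 15, 18}, B' = {1, 3, 4, 7, 9, 11, 12, 13, 14, 15, 16, 18, 19}
Claimed RHS: A' ∪ B' = {1, 2, 3, 4, 5, 7, 8, 9, 10, 11, 12, 13, 14, 15, 16, 18, 19}
Identity is VALID: LHS = RHS = {1, 2, 3, 4, 5, 7, 8, 9, 10, 11, 12, 13, 14, 15, 16, 18, 19} ✓

Identity is valid. (A ∩ B)' = A' ∪ B' = {1, 2, 3, 4, 5, 7, 8, 9, 10, 11, 12, 13, 14, 15, 16, 18, 19}


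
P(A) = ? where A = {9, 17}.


|A| = 2, so |P(A)| = 2^2 = 4
Enumerate subsets by cardinality (0 to 2):
∅, {9}, {17}, {9, 17}

P(A) has 4 subsets: ∅, {9}, {17}, {9, 17}


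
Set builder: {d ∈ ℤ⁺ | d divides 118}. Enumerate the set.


Checking each candidate:
Condition: positive divisors of 118
Result = {1, 2, 59, 118}

{1, 2, 59, 118}


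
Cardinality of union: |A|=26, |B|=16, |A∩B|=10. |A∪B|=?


|A ∪ B| = |A| + |B| - |A ∩ B|
= 26 + 16 - 10
= 32

|A ∪ B| = 32


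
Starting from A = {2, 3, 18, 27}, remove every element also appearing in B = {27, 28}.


A \ B = elements in A but not in B
A = {2, 3, 18, 27}
B = {27, 28}
Remove from A any elements in B
A \ B = {2, 3, 18}

A \ B = {2, 3, 18}


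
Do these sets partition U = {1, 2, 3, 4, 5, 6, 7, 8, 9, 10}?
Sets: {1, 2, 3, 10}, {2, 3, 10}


A partition requires: (1) non-empty parts, (2) pairwise disjoint, (3) union = U
Parts: {1, 2, 3, 10}, {2, 3, 10}
Union of parts: {1, 2, 3, 10}
U = {1, 2, 3, 4, 5, 6, 7, 8, 9, 10}
All non-empty? True
Pairwise disjoint? False
Covers U? False

No, not a valid partition


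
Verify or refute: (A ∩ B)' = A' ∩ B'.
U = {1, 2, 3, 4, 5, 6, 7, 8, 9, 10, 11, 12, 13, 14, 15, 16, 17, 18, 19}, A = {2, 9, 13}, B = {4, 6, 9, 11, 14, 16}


LHS: A ∩ B = {9}
(A ∩ B)' = U \ (A ∩ B) = {1, 2, 3, 4, 5, 6, 7, 8, 10, 11, 12, 13, 14, 15, 16, 17, 18, 19}
A' = {1, 3, 4, 5, 6, 7, 8, 10, 11, 12, 14, 15, 16, 17, 18, 19}, B' = {1, 2, 3, 5, 7, 8, 10, 12, 13, 15, 17, 18, 19}
Claimed RHS: A' ∩ B' = {1, 3, 5, 7, 8, 10, 12, 15, 17, 18, 19}
Identity is INVALID: LHS = {1, 2, 3, 4, 5, 6, 7, 8, 10, 11, 12, 13, 14, 15, 16, 17, 18, 19} but the RHS claimed here equals {1, 3, 5, 7, 8, 10, 12, 15, 17, 18, 19}. The correct form is (A ∩ B)' = A' ∪ B'.

Identity is invalid: (A ∩ B)' = {1, 2, 3, 4, 5, 6, 7, 8, 10, 11, 12, 13, 14, 15, 16, 17, 18, 19} but A' ∩ B' = {1, 3, 5, 7, 8, 10, 12, 15, 17, 18, 19}. The correct De Morgan law is (A ∩ B)' = A' ∪ B'.


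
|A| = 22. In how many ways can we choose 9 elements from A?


C(n,k) = n! / (k!(n-k)!)
C(22,9) = 22! / (9!13!)
= 497420

C(22,9) = 497420


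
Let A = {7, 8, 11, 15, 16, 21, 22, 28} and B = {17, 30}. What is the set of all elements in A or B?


A ∪ B = all elements in A or B (or both)
A = {7, 8, 11, 15, 16, 21, 22, 28}
B = {17, 30}
A ∪ B = {7, 8, 11, 15, 16, 17, 21, 22, 28, 30}

A ∪ B = {7, 8, 11, 15, 16, 17, 21, 22, 28, 30}


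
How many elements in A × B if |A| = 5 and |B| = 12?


|A × B| = |A| × |B|
= 5 × 12
= 60

|A × B| = 60


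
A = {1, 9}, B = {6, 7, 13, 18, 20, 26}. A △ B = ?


A △ B = (A \ B) ∪ (B \ A) = elements in exactly one of A or B
A \ B = {1, 9}
B \ A = {6, 7, 13, 18, 20, 26}
A △ B = {1, 6, 7, 9, 13, 18, 20, 26}

A △ B = {1, 6, 7, 9, 13, 18, 20, 26}


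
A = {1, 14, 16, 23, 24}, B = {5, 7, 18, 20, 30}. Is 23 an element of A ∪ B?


A = {1, 14, 16, 23, 24}, B = {5, 7, 18, 20, 30}
A ∪ B = all elements in A or B
A ∪ B = {1, 5, 7, 14, 16, 18, 20, 23, 24, 30}
Checking if 23 ∈ A ∪ B
23 is in A ∪ B → True

23 ∈ A ∪ B


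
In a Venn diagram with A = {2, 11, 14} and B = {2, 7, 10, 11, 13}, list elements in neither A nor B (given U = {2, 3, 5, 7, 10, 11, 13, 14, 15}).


A = {2, 11, 14}
B = {2, 7, 10, 11, 13}
Region: in neither A nor B (given U = {2, 3, 5, 7, 10, 11, 13, 14, 15})
Elements: {3, 5, 15}

Elements in neither A nor B (given U = {2, 3, 5, 7, 10, 11, 13, 14, 15}): {3, 5, 15}


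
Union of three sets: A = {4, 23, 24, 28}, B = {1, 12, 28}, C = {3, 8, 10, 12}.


A ∪ B = {1, 4, 12, 23, 24, 28}
(A ∪ B) ∪ C = {1, 3, 4, 8, 10, 12, 23, 24, 28}

A ∪ B ∪ C = {1, 3, 4, 8, 10, 12, 23, 24, 28}


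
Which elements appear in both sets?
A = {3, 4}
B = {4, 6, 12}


A ∩ B = elements in both A and B
A = {3, 4}
B = {4, 6, 12}
A ∩ B = {4}

A ∩ B = {4}


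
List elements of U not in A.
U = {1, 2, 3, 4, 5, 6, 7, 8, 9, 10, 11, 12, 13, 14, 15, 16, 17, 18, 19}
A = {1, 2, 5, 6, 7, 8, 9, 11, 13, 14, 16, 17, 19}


Aᶜ = U \ A = elements in U but not in A
U = {1, 2, 3, 4, 5, 6, 7, 8, 9, 10, 11, 12, 13, 14, 15, 16, 17, 18, 19}
A = {1, 2, 5, 6, 7, 8, 9, 11, 13, 14, 16, 17, 19}
Aᶜ = {3, 4, 10, 12, 15, 18}

Aᶜ = {3, 4, 10, 12, 15, 18}


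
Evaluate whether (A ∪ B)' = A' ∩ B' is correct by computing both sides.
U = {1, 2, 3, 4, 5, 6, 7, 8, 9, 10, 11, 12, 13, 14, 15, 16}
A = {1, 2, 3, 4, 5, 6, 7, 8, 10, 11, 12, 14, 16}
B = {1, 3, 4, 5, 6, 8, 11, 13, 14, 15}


LHS: A ∪ B = {1, 2, 3, 4, 5, 6, 7, 8, 10, 11, 12, 13, 14, 15, 16}
(A ∪ B)' = U \ (A ∪ B) = {9}
A' = {9, 13, 15}, B' = {2, 7, 9, 10, 12, 16}
Claimed RHS: A' ∩ B' = {9}
Identity is VALID: LHS = RHS = {9} ✓

Identity is valid. (A ∪ B)' = A' ∩ B' = {9}


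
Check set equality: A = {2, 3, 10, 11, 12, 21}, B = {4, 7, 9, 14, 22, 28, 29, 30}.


Two sets are equal iff they have exactly the same elements.
A = {2, 3, 10, 11, 12, 21}
B = {4, 7, 9, 14, 22, 28, 29, 30}
Differences: {2, 3, 4, 7, 9, 10, 11, 12, 14, 21, 22, 28, 29, 30}
A ≠ B

No, A ≠ B


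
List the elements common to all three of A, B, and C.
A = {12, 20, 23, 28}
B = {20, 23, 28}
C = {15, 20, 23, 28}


A ∩ B = {20, 23, 28}
(A ∩ B) ∩ C = {20, 23, 28}

A ∩ B ∩ C = {20, 23, 28}


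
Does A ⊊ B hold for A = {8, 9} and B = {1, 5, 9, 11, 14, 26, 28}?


A ⊂ B requires: A ⊆ B AND A ≠ B.
A ⊆ B? No
A ⊄ B, so A is not a proper subset.

No, A is not a proper subset of B


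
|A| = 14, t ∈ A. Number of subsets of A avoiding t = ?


Subsets of A avoiding t are subsets of A \ {t}, which has 13 elements.
Count = 2^(n-1) = 2^13
= 8192

Number of subsets avoiding t = 8192


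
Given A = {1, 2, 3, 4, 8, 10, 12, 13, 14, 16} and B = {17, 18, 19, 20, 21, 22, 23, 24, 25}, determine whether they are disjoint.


Disjoint means A ∩ B = ∅.
A ∩ B = ∅
A ∩ B = ∅, so A and B are disjoint.

Yes, A and B are disjoint


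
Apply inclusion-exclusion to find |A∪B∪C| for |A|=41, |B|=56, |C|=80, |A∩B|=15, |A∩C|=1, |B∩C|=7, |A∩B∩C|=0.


|A∪B∪C| = |A|+|B|+|C| - |A∩B|-|A∩C|-|B∩C| + |A∩B∩C|
= 41+56+80 - 15-1-7 + 0
= 177 - 23 + 0
= 154

|A ∪ B ∪ C| = 154


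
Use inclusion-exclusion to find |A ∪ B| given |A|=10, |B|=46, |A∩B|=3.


|A ∪ B| = |A| + |B| - |A ∩ B|
= 10 + 46 - 3
= 53

|A ∪ B| = 53


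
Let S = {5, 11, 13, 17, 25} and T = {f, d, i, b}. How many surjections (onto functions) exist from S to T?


n = |S| = 5, k = |T| = 4. Surjections via inclusion-exclusion:
S(n,k) = Σ(-1)^i × C(k,i) × (k-i)^n, i=0 to k
i=0: (-1)^0×C(4,0)×4^5 = 1024
i=1: (-1)^1×C(4,1)×3^5 = -972
i=2: (-1)^2×C(4,2)×2^5 = 192
i=3: (-1)^3×C(4,3)×1^5 = -4
i=4: (-1)^4×C(4,4)×0^5 = 0
Total = 240

Number of surjections = 240


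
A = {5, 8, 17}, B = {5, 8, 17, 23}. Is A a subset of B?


A ⊆ B means every element of A is in B.
All elements of A are in B.
So A ⊆ B.

Yes, A ⊆ B


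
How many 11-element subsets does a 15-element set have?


C(n,k) = n! / (k!(n-k)!)
C(15,11) = 15! / (11!4!)
= 1365

C(15,11) = 1365


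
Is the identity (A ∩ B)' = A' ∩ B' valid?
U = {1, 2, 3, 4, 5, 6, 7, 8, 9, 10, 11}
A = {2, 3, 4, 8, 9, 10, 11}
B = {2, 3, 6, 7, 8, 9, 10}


LHS: A ∩ B = {2, 3, 8, 9, 10}
(A ∩ B)' = U \ (A ∩ B) = {1, 4, 5, 6, 7, 11}
A' = {1, 5, 6, 7}, B' = {1, 4, 5, 11}
Claimed RHS: A' ∩ B' = {1, 5}
Identity is INVALID: LHS = {1, 4, 5, 6, 7, 11} but the RHS claimed here equals {1, 5}. The correct form is (A ∩ B)' = A' ∪ B'.

Identity is invalid: (A ∩ B)' = {1, 4, 5, 6, 7, 11} but A' ∩ B' = {1, 5}. The correct De Morgan law is (A ∩ B)' = A' ∪ B'.


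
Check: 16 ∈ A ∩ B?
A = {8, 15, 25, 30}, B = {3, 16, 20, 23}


A = {8, 15, 25, 30}, B = {3, 16, 20, 23}
A ∩ B = elements in both A and B
A ∩ B = ∅
Checking if 16 ∈ A ∩ B
16 is not in A ∩ B → False

16 ∉ A ∩ B


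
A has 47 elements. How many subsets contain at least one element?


Total subsets = 2^n = 2^47 = 140737488355328
Non-empty subsets exclude the empty set: 2^n - 1
= 140737488355328 - 1
= 140737488355327

Number of non-empty subsets = 140737488355327


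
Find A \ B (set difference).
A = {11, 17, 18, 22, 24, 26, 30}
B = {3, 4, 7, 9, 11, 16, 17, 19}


A \ B = elements in A but not in B
A = {11, 17, 18, 22, 24, 26, 30}
B = {3, 4, 7, 9, 11, 16, 17, 19}
Remove from A any elements in B
A \ B = {18, 22, 24, 26, 30}

A \ B = {18, 22, 24, 26, 30}


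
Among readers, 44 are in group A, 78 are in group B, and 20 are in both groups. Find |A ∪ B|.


|A ∪ B| = |A| + |B| - |A ∩ B|
= 44 + 78 - 20
= 102

|A ∪ B| = 102


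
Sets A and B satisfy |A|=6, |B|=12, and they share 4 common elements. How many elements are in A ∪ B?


|A ∪ B| = |A| + |B| - |A ∩ B|
= 6 + 12 - 4
= 14

|A ∪ B| = 14


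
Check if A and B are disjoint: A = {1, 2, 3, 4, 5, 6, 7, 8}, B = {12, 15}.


Disjoint means A ∩ B = ∅.
A ∩ B = ∅
A ∩ B = ∅, so A and B are disjoint.

Yes, A and B are disjoint


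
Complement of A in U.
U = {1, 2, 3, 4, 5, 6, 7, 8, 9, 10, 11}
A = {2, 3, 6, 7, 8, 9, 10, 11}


Aᶜ = U \ A = elements in U but not in A
U = {1, 2, 3, 4, 5, 6, 7, 8, 9, 10, 11}
A = {2, 3, 6, 7, 8, 9, 10, 11}
Aᶜ = {1, 4, 5}

Aᶜ = {1, 4, 5}


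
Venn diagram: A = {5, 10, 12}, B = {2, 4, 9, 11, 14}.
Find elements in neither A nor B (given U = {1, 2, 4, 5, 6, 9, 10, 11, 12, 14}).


A = {5, 10, 12}
B = {2, 4, 9, 11, 14}
Region: in neither A nor B (given U = {1, 2, 4, 5, 6, 9, 10, 11, 12, 14})
Elements: {1, 6}

Elements in neither A nor B (given U = {1, 2, 4, 5, 6, 9, 10, 11, 12, 14}): {1, 6}


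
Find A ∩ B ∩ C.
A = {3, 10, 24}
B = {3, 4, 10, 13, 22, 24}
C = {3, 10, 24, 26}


A ∩ B = {3, 10, 24}
(A ∩ B) ∩ C = {3, 10, 24}

A ∩ B ∩ C = {3, 10, 24}


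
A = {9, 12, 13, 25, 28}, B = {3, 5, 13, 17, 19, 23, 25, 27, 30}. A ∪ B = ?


A ∪ B = all elements in A or B (or both)
A = {9, 12, 13, 25, 28}
B = {3, 5, 13, 17, 19, 23, 25, 27, 30}
A ∪ B = {3, 5, 9, 12, 13, 17, 19, 23, 25, 27, 28, 30}

A ∪ B = {3, 5, 9, 12, 13, 17, 19, 23, 25, 27, 28, 30}


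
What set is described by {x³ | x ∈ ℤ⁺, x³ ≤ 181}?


Checking each candidate:
Condition: positive perfect cubes ≤ 181
Result = {1, 8, 27, 64, 125}

{1, 8, 27, 64, 125}


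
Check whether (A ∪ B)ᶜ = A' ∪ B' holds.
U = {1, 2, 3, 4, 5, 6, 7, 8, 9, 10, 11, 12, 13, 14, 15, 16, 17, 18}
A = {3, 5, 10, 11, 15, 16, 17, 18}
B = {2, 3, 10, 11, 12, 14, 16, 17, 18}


LHS: A ∪ B = {2, 3, 5, 10, 11, 12, 14, 15, 16, 17, 18}
(A ∪ B)' = U \ (A ∪ B) = {1, 4, 6, 7, 8, 9, 13}
A' = {1, 2, 4, 6, 7, 8, 9, 12, 13, 14}, B' = {1, 4, 5, 6, 7, 8, 9, 13, 15}
Claimed RHS: A' ∪ B' = {1, 2, 4, 5, 6, 7, 8, 9, 12, 13, 14, 15}
Identity is INVALID: LHS = {1, 4, 6, 7, 8, 9, 13} but the RHS claimed here equals {1, 2, 4, 5, 6, 7, 8, 9, 12, 13, 14, 15}. The correct form is (A ∪ B)' = A' ∩ B'.

Identity is invalid: (A ∪ B)' = {1, 4, 6, 7, 8, 9, 13} but A' ∪ B' = {1, 2, 4, 5, 6, 7, 8, 9, 12, 13, 14, 15}. The correct De Morgan law is (A ∪ B)' = A' ∩ B'.


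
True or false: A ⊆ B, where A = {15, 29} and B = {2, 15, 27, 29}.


A ⊆ B means every element of A is in B.
All elements of A are in B.
So A ⊆ B.

Yes, A ⊆ B


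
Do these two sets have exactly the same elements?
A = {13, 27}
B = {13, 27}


Two sets are equal iff they have exactly the same elements.
A = {13, 27}
B = {13, 27}
Same elements → A = B

Yes, A = B


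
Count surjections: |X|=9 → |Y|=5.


n = |X| = 9, k = |Y| = 5. Surjections via inclusion-exclusion:
S(n,k) = Σ(-1)^i × C(k,i) × (k-i)^n, i=0 to k
i=0: (-1)^0×C(5,0)×5^9 = 1953125
i=1: (-1)^1×C(5,1)×4^9 = -1310720
i=2: (-1)^2×C(5,2)×3^9 = 196830
i=3: (-1)^3×C(5,3)×2^9 = -5120
i=4: (-1)^4×C(5,4)×1^9 = 5
i=5: (-1)^5×C(5,5)×0^9 = 0
Total = 834120

Number of surjections = 834120


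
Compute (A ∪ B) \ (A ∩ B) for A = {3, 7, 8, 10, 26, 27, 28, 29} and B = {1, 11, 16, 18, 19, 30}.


A △ B = (A \ B) ∪ (B \ A) = elements in exactly one of A or B
A \ B = {3, 7, 8, 10, 26, 27, 28, 29}
B \ A = {1, 11, 16, 18, 19, 30}
A △ B = {1, 3, 7, 8, 10, 11, 16, 18, 19, 26, 27, 28, 29, 30}

A △ B = {1, 3, 7, 8, 10, 11, 16, 18, 19, 26, 27, 28, 29, 30}


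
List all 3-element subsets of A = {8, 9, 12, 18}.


|A| = 4, so A has C(4,3) = 4 subsets of size 3.
Enumerate by choosing 3 elements from A at a time:
{8, 9, 12}, {8, 9, 18}, {8, 12, 18}, {9, 12, 18}

3-element subsets (4 total): {8, 9, 12}, {8, 9, 18}, {8, 12, 18}, {9, 12, 18}


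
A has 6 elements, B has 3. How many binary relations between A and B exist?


A relation from A to B is any subset of A × B.
|A × B| = 6 × 3 = 18
# relations = 2^|A × B| = 2^18 = 262144

Number of relations = 262144


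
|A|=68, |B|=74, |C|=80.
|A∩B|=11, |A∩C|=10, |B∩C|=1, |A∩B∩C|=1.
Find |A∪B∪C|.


|A∪B∪C| = |A|+|B|+|C| - |A∩B|-|A∩C|-|B∩C| + |A∩B∩C|
= 68+74+80 - 11-10-1 + 1
= 222 - 22 + 1
= 201

|A ∪ B ∪ C| = 201


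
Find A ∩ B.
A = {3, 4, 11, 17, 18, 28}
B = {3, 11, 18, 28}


A ∩ B = elements in both A and B
A = {3, 4, 11, 17, 18, 28}
B = {3, 11, 18, 28}
A ∩ B = {3, 11, 18, 28}

A ∩ B = {3, 11, 18, 28}


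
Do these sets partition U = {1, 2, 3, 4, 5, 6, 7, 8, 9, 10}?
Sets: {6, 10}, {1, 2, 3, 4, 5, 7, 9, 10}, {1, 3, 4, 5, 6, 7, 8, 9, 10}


A partition requires: (1) non-empty parts, (2) pairwise disjoint, (3) union = U
Parts: {6, 10}, {1, 2, 3, 4, 5, 7, 9, 10}, {1, 3, 4, 5, 6, 7, 8, 9, 10}
Union of parts: {1, 2, 3, 4, 5, 6, 7, 8, 9, 10}
U = {1, 2, 3, 4, 5, 6, 7, 8, 9, 10}
All non-empty? True
Pairwise disjoint? False
Covers U? True

No, not a valid partition


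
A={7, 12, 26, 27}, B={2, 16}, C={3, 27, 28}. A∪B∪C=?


A ∪ B = {2, 7, 12, 16, 26, 27}
(A ∪ B) ∪ C = {2, 3, 7, 12, 16, 26, 27, 28}

A ∪ B ∪ C = {2, 3, 7, 12, 16, 26, 27, 28}


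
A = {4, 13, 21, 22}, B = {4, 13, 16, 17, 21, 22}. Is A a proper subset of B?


A ⊂ B requires: A ⊆ B AND A ≠ B.
A ⊆ B? Yes
A = B? No
A ⊂ B: Yes (A is a proper subset of B)

Yes, A ⊂ B


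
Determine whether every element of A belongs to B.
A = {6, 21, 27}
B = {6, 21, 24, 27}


A ⊆ B means every element of A is in B.
All elements of A are in B.
So A ⊆ B.

Yes, A ⊆ B


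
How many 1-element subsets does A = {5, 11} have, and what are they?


|A| = 2, so A has C(2,1) = 2 subsets of size 1.
Enumerate by choosing 1 elements from A at a time:
{5}, {11}

1-element subsets (2 total): {5}, {11}


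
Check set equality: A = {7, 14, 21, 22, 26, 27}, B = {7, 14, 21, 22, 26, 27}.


Two sets are equal iff they have exactly the same elements.
A = {7, 14, 21, 22, 26, 27}
B = {7, 14, 21, 22, 26, 27}
Same elements → A = B

Yes, A = B


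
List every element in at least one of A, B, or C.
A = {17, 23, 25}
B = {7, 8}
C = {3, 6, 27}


A ∪ B = {7, 8, 17, 23, 25}
(A ∪ B) ∪ C = {3, 6, 7, 8, 17, 23, 25, 27}

A ∪ B ∪ C = {3, 6, 7, 8, 17, 23, 25, 27}


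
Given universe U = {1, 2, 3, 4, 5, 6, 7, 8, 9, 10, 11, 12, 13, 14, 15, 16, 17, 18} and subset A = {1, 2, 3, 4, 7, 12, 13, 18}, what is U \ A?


Aᶜ = U \ A = elements in U but not in A
U = {1, 2, 3, 4, 5, 6, 7, 8, 9, 10, 11, 12, 13, 14, 15, 16, 17, 18}
A = {1, 2, 3, 4, 7, 12, 13, 18}
Aᶜ = {5, 6, 8, 9, 10, 11, 14, 15, 16, 17}

Aᶜ = {5, 6, 8, 9, 10, 11, 14, 15, 16, 17}


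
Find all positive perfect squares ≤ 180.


Checking each candidate:
Condition: positive perfect squares ≤ 180
Result = {1, 4, 9, 16, 25, 36, 49, 64, 81, 100, 121, 144, 169}

{1, 4, 9, 16, 25, 36, 49, 64, 81, 100, 121, 144, 169}


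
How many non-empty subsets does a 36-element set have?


Total subsets = 2^n = 2^36 = 68719476736
Non-empty subsets exclude the empty set: 2^n - 1
= 68719476736 - 1
= 68719476735

Number of non-empty subsets = 68719476735


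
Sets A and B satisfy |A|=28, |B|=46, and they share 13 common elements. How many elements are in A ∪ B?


|A ∪ B| = |A| + |B| - |A ∩ B|
= 28 + 46 - 13
= 61

|A ∪ B| = 61


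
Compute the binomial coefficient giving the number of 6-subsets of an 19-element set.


C(n,k) = n! / (k!(n-k)!)
C(19,6) = 19! / (6!13!)
= 27132

C(19,6) = 27132


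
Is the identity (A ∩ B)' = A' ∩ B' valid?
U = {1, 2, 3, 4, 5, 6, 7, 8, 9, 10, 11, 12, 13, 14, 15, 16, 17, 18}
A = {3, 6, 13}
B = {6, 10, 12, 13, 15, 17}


LHS: A ∩ B = {6, 13}
(A ∩ B)' = U \ (A ∩ B) = {1, 2, 3, 4, 5, 7, 8, 9, 10, 11, 12, 14, 15, 16, 17, 18}
A' = {1, 2, 4, 5, 7, 8, 9, 10, 11, 12, 14, 15, 16, 17, 18}, B' = {1, 2, 3, 4, 5, 7, 8, 9, 11, 14, 16, 18}
Claimed RHS: A' ∩ B' = {1, 2, 4, 5, 7, 8, 9, 11, 14, 16, 18}
Identity is INVALID: LHS = {1, 2, 3, 4, 5, 7, 8, 9, 10, 11, 12, 14, 15, 16, 17, 18} but the RHS claimed here equals {1, 2, 4, 5, 7, 8, 9, 11, 14, 16, 18}. The correct form is (A ∩ B)' = A' ∪ B'.

Identity is invalid: (A ∩ B)' = {1, 2, 3, 4, 5, 7, 8, 9, 10, 11, 12, 14, 15, 16, 17, 18} but A' ∩ B' = {1, 2, 4, 5, 7, 8, 9, 11, 14, 16, 18}. The correct De Morgan law is (A ∩ B)' = A' ∪ B'.


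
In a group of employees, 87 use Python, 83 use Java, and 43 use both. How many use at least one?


|A ∪ B| = |A| + |B| - |A ∩ B|
= 87 + 83 - 43
= 127

|A ∪ B| = 127


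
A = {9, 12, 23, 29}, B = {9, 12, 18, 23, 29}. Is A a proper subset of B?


A ⊂ B requires: A ⊆ B AND A ≠ B.
A ⊆ B? Yes
A = B? No
A ⊂ B: Yes (A is a proper subset of B)

Yes, A ⊂ B


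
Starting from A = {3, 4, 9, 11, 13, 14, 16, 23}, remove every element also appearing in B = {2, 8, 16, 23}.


A \ B = elements in A but not in B
A = {3, 4, 9, 11, 13, 14, 16, 23}
B = {2, 8, 16, 23}
Remove from A any elements in B
A \ B = {3, 4, 9, 11, 13, 14}

A \ B = {3, 4, 9, 11, 13, 14}


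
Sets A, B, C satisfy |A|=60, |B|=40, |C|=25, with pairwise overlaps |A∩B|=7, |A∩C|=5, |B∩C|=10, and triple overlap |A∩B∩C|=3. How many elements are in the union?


|A∪B∪C| = |A|+|B|+|C| - |A∩B|-|A∩C|-|B∩C| + |A∩B∩C|
= 60+40+25 - 7-5-10 + 3
= 125 - 22 + 3
= 106

|A ∪ B ∪ C| = 106


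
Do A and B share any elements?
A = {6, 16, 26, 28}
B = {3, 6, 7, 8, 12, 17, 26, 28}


Disjoint means A ∩ B = ∅.
A ∩ B = {6, 26, 28}
A ∩ B ≠ ∅, so A and B are NOT disjoint.

Yes — A and B share the element(s) of A ∩ B = {6, 26, 28}, so they are not disjoint


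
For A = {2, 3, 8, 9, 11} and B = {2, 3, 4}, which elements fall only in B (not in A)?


A = {2, 3, 8, 9, 11}
B = {2, 3, 4}
Region: only in B (not in A)
Elements: {4}

Elements only in B (not in A): {4}


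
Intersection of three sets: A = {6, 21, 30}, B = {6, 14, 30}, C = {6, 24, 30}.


A ∩ B = {6, 30}
(A ∩ B) ∩ C = {6, 30}

A ∩ B ∩ C = {6, 30}


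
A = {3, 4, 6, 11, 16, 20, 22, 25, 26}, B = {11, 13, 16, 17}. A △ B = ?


A △ B = (A \ B) ∪ (B \ A) = elements in exactly one of A or B
A \ B = {3, 4, 6, 20, 22, 25, 26}
B \ A = {13, 17}
A △ B = {3, 4, 6, 13, 17, 20, 22, 25, 26}

A △ B = {3, 4, 6, 13, 17, 20, 22, 25, 26}


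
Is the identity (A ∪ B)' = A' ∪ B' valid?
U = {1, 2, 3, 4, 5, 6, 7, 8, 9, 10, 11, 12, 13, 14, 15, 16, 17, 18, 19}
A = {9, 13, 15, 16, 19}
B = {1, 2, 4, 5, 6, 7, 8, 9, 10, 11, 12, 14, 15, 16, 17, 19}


LHS: A ∪ B = {1, 2, 4, 5, 6, 7, 8, 9, 10, 11, 12, 13, 14, 15, 16, 17, 19}
(A ∪ B)' = U \ (A ∪ B) = {3, 18}
A' = {1, 2, 3, 4, 5, 6, 7, 8, 10, 11, 12, 14, 17, 18}, B' = {3, 13, 18}
Claimed RHS: A' ∪ B' = {1, 2, 3, 4, 5, 6, 7, 8, 10, 11, 12, 13, 14, 17, 18}
Identity is INVALID: LHS = {3, 18} but the RHS claimed here equals {1, 2, 3, 4, 5, 6, 7, 8, 10, 11, 12, 13, 14, 17, 18}. The correct form is (A ∪ B)' = A' ∩ B'.

Identity is invalid: (A ∪ B)' = {3, 18} but A' ∪ B' = {1, 2, 3, 4, 5, 6, 7, 8, 10, 11, 12, 13, 14, 17, 18}. The correct De Morgan law is (A ∪ B)' = A' ∩ B'.


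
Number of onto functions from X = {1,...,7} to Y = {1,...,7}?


n = |X| = 7, k = |Y| = 7. Surjections via inclusion-exclusion:
S(n,k) = Σ(-1)^i × C(k,i) × (k-i)^n, i=0 to k
i=0: (-1)^0×C(7,0)×7^7 = 823543
i=1: (-1)^1×C(7,1)×6^7 = -1959552
i=2: (-1)^2×C(7,2)×5^7 = 1640625
i=3: (-1)^3×C(7,3)×4^7 = -573440
i=4: (-1)^4×C(7,4)×3^7 = 76545
i=5: (-1)^5×C(7,5)×2^7 = -2688
i=6: (-1)^6×C(7,6)×1^7 = 7
i=7: (-1)^7×C(7,7)×0^7 = 0
Total = 5040

Number of surjections = 5040


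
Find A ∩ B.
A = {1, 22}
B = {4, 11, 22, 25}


A ∩ B = elements in both A and B
A = {1, 22}
B = {4, 11, 22, 25}
A ∩ B = {22}

A ∩ B = {22}


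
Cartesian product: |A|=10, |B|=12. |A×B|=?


|A × B| = |A| × |B|
= 10 × 12
= 120

|A × B| = 120


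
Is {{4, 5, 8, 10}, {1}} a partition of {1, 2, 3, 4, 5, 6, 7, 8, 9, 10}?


A partition requires: (1) non-empty parts, (2) pairwise disjoint, (3) union = U
Parts: {4, 5, 8, 10}, {1}
Union of parts: {1, 4, 5, 8, 10}
U = {1, 2, 3, 4, 5, 6, 7, 8, 9, 10}
All non-empty? True
Pairwise disjoint? True
Covers U? False

No, not a valid partition


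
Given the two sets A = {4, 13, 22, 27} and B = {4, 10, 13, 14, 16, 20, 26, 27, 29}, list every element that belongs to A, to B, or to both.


A ∪ B = all elements in A or B (or both)
A = {4, 13, 22, 27}
B = {4, 10, 13, 14, 16, 20, 26, 27, 29}
A ∪ B = {4, 10, 13, 14, 16, 20, 22, 26, 27, 29}

A ∪ B = {4, 10, 13, 14, 16, 20, 22, 26, 27, 29}


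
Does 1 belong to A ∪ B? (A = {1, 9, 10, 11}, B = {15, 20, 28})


A = {1, 9, 10, 11}, B = {15, 20, 28}
A ∪ B = all elements in A or B
A ∪ B = {1, 9, 10, 11, 15, 20, 28}
Checking if 1 ∈ A ∪ B
1 is in A ∪ B → True

1 ∈ A ∪ B
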